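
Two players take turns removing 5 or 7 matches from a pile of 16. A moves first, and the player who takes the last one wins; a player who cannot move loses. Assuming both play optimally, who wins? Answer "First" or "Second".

W/L table (W = player to move can force a win):
i:   0  1  2  3  4  5  6  7  8  9 10 11 12 13 14 15 16
     L  L  L  L  L  W  W  W  W  W  W  W  L  L  L  L  L
Position 16 is L, so the second player wins.

Second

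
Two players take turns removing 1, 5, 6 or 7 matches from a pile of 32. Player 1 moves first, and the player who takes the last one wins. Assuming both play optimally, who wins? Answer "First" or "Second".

i:   0  1  2  3  4  5  6  7  8  9 10 11 12 13 14 15 16 17 18 19 20 21 22 23 24 25 26 27 28 29 30 31 32
     L  W  L  W  L  W  W  W  W  W  W  W  L  W  L  W  L  W  W  W  W  W  W  W  L  W  L  W  L  W  W  W  W
Position 32 is W, so the first player wins.

First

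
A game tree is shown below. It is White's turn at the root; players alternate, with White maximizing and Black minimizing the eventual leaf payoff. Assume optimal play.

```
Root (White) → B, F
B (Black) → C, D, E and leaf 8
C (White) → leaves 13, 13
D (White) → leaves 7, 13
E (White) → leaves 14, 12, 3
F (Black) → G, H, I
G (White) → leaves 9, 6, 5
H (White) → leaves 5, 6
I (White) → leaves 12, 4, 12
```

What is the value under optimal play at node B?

8

C: max(13, 13) = 13
D: max(7, 13) = 13
E: max(14, 12, 3) = 14
B: min(13, 13, 14, 8) = 8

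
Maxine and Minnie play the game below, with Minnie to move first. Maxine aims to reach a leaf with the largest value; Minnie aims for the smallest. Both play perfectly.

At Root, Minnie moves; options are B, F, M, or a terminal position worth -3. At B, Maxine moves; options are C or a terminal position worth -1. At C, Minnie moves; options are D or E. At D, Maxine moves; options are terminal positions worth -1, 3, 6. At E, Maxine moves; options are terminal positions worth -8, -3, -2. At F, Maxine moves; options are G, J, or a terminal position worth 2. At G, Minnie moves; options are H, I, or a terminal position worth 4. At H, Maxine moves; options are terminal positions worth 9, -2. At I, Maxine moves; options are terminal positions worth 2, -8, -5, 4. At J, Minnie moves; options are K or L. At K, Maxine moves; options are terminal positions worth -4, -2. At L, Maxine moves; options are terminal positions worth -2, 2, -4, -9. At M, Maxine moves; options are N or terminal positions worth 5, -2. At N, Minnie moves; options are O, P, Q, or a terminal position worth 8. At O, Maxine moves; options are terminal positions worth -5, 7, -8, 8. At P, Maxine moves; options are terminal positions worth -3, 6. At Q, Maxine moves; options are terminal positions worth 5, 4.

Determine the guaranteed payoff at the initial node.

D (Maxine): max(-1, 3, 6) = 6
E (Maxine): max(-8, -3, -2) = -2
C (Minnie): min(6, -2) = -2
B (Maxine): max(-2, -1) = -1
H (Maxine): max(9, -2) = 9
I (Maxine): max(2, -8, -5, 4) = 4
G (Minnie): min(9, 4, 4) = 4
K (Maxine): max(-4, -2) = -2
L (Maxine): max(-2, 2, -4, -9) = 2
J (Minnie): min(-2, 2) = -2
F (Maxine): max(4, -2, 2) = 4
O (Maxine): max(-5, 7, -8, 8) = 8
P (Maxine): max(-3, 6) = 6
Q (Maxine): max(5, 4) = 5
N (Minnie): min(8, 6, 5, 8) = 5
M (Maxine): max(5, 5, -2) = 5
Root (Minnie): min(-1, 4, 5, -3) = -3

-3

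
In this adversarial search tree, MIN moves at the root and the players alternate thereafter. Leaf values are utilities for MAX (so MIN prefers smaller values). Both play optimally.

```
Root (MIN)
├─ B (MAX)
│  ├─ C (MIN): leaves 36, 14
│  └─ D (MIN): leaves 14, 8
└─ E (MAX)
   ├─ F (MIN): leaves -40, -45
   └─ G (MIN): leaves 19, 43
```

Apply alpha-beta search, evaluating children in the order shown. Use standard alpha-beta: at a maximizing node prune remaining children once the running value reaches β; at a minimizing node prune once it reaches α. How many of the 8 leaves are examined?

7

C [α=-∞,β=+∞]: v=14
D [α=14,β=+∞]: v=14 after child 1 ≤ α → α-cutoff, skip 1
B [α=-∞,β=+∞]: v=14
F [α=-∞,β=14]: v=-45
G [α=-45,β=14]: v=19
E [α=-∞,β=14]: v=19
Root [α=-∞,β=+∞]: v=14
Leaves evaluated: 7 of 8.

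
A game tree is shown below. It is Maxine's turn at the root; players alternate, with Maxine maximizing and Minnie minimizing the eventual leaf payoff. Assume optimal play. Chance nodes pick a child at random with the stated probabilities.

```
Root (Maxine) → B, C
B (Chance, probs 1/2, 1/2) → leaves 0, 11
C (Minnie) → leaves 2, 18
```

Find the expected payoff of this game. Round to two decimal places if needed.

B (Chance): 1/2·0 + 1/2·11 = 5.5
C (Minnie): min(2, 18) = 2
Root (Maxine): max(5.5, 2) = 5.5

5.5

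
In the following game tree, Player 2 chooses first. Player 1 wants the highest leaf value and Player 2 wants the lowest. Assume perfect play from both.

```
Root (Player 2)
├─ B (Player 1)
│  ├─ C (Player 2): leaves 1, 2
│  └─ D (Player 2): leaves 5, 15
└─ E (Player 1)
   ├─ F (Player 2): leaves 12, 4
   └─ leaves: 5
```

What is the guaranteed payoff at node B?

C: min(1, 2) = 1
D: min(5, 15) = 5
B: max(1, 5) = 5

5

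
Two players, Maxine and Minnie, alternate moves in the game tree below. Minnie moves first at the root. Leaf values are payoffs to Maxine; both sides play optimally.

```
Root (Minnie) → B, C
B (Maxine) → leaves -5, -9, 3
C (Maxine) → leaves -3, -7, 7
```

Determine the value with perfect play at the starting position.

3

B (Maxine): max(-5, -9, 3) = 3
C (Maxine): max(-3, -7, 7) = 7
Root (Minnie): min(3, 7) = 3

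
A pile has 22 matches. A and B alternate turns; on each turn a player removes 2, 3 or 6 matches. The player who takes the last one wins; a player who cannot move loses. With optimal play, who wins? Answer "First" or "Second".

Positions where the player to move wins (W) vs loses (L):
i:   0  1  2  3  4  5  6  7  8  9 10 11 12 13 14 15 16 17 18 19 20 21 22
     L  L  W  W  W  L  W  W  W  L  L  W  W  W  L  W  W  W  L  L  W  W  W
Position 22 is W, so the first player wins.

First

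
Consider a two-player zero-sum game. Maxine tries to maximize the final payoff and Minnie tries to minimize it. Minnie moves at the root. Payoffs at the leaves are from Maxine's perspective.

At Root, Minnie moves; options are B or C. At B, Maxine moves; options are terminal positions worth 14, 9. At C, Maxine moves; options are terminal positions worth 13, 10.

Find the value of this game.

B (Maxine): max(14, 9) = 14
C (Maxine): max(13, 10) = 13
Root (Minnie): min(14, 13) = 13

13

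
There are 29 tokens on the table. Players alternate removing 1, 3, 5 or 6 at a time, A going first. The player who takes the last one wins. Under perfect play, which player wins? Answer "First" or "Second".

First

W/L table (W = player to move can force a win):
i:   0  1  2  3  4  5  6  7  8  9 10 11 12 13 14 15 16 17 18 19 20 21 22 23 24 25 26 27 28 29
     L  W  L  W  L  W  W  W  W  W  W  L  W  L  W  L  W  W  W  W  W  W  L  W  L  W  L  W  W  W
Position 29 is W, so the first player wins.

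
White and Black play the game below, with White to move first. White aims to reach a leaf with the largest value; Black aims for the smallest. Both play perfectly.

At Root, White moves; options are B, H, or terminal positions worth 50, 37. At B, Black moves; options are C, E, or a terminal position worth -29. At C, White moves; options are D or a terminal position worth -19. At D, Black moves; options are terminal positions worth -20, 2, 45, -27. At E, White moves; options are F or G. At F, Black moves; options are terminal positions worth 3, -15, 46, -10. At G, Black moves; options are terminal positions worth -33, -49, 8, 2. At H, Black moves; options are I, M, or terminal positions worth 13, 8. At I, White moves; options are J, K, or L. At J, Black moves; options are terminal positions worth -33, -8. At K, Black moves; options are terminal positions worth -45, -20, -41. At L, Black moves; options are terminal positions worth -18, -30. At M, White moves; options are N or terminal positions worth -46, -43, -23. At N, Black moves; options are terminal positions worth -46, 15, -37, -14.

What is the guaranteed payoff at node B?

-29

D: min(-20, 2, 45, -27) = -27
C: max(-27, -19) = -19
F: min(3, -15, 46, -10) = -15
G: min(-33, -49, 8, 2) = -49
E: max(-15, -49) = -15
B: min(-19, -15, -29) = -29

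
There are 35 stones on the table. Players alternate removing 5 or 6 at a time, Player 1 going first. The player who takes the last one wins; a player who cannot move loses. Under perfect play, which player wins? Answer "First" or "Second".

Compute winning (W) and losing (L) positions by backward induction:
i:   0  1  2  3  4  5  6  7  8  9 10 11 12 13 14 15 16 17 18 19 20 21 22 23 24 25 26 27 28 29 30 31 32 33 34 35
     L  L  L  L  L  W  W  W  W  W  W  L  L  L  L  L  W  W  W  W  W  W  L  L  L  L  L  W  W  W  W  W  W  L  L  L
Position 35 is L, so the second player wins.

Second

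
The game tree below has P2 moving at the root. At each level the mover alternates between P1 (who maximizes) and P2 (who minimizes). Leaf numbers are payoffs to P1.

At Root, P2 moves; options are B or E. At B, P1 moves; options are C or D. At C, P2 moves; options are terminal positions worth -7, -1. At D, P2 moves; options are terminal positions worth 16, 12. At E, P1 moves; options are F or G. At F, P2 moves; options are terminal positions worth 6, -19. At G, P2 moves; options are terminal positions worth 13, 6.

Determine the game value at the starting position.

6

C (P2): min(-7, -1) = -7
D (P2): min(16, 12) = 12
B (P1): max(-7, 12) = 12
F (P2): min(6, -19) = -19
G (P2): min(13, 6) = 6
E (P1): max(-19, 6) = 6
Root (P2): min(12, 6) = 6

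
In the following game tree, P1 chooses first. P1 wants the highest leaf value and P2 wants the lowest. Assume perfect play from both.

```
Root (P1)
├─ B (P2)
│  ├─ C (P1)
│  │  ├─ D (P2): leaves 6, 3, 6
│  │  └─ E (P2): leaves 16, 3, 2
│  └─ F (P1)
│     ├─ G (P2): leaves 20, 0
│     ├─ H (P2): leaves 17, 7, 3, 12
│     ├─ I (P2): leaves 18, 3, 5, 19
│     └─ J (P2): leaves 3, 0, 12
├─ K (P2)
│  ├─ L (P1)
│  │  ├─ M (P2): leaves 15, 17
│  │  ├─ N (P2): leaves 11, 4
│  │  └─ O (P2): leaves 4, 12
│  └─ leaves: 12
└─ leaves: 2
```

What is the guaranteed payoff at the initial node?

12

D (P2): min(6, 3, 6) = 3
E (P2): min(16, 3, 2) = 2
C (P1): max(3, 2) = 3
G (P2): min(20, 0) = 0
H (P2): min(17, 7, 3, 12) = 3
I (P2): min(18, 3, 5, 19) = 3
J (P2): min(3, 0, 12) = 0
F (P1): max(0, 3, 3, 0) = 3
B (P2): min(3, 3) = 3
M (P2): min(15, 17) = 15
N (P2): min(11, 4) = 4
O (P2): min(4, 12) = 4
L (P1): max(15, 4, 4) = 15
K (P2): min(15, 12) = 12
Root (P1): max(3, 12, 2) = 12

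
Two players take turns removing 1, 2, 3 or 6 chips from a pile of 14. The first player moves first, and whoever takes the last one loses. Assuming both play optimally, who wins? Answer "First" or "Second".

Compute winning (W) and losing (L) positions by backward induction:
i:   0  1  2  3  4  5  6  7  8  9 10 11 12 13 14
     W  L  W  W  W  L  W  W  W  L  W  W  W  L  W
Position 14 is W, so the first player wins.

First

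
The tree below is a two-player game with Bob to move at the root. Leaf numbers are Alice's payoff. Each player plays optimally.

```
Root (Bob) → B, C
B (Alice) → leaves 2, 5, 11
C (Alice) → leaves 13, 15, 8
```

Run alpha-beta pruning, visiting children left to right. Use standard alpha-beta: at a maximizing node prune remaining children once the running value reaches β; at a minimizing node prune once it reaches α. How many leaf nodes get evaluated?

4

B [α=-∞,β=+∞]: v=11
C [α=-∞,β=11]: v=13 after child 1 ≥ β → β-cutoff, skip 2
Root [α=-∞,β=+∞]: v=11
Leaves evaluated: 4 of 6.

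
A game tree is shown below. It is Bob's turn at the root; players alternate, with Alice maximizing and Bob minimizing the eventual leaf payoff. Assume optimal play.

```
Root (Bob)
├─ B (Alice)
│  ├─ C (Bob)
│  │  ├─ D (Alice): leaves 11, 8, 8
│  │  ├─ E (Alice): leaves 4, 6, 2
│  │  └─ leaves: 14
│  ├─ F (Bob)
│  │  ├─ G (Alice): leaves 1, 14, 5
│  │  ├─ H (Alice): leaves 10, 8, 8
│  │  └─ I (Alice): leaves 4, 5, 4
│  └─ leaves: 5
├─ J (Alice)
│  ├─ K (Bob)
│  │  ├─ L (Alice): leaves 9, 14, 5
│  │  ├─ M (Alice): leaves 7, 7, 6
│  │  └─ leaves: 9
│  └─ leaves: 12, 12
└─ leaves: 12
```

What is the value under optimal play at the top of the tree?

D (Alice): max(11, 8, 8) = 11
E (Alice): max(4, 6, 2) = 6
C (Bob): min(11, 6, 14) = 6
G (Alice): max(1, 14, 5) = 14
H (Alice): max(10, 8, 8) = 10
I (Alice): max(4, 5, 4) = 5
F (Bob): min(14, 10, 5) = 5
B (Alice): max(6, 5, 5) = 6
L (Alice): max(9, 14, 5) = 14
M (Alice): max(7, 7, 6) = 7
K (Bob): min(14, 7, 9) = 7
J (Alice): max(7, 12, 12) = 12
Root (Bob): min(6, 12, 12) = 6

6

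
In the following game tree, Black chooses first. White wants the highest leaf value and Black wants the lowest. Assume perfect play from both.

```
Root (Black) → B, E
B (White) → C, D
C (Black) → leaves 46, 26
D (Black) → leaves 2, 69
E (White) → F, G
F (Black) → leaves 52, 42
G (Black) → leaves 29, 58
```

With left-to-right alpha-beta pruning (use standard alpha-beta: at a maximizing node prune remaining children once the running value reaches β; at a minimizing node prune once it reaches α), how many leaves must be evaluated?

5

C [α=-∞,β=+∞]: v=26
D [α=26,β=+∞]: v=2 after child 1 ≤ α → α-cutoff, skip 1
B [α=-∞,β=+∞]: v=26
F [α=-∞,β=26]: v=42
E [α=-∞,β=26]: v=42 after child 1 ≥ β → β-cutoff, skip 1
Root [α=-∞,β=+∞]: v=26
Leaves evaluated: 5 of 8.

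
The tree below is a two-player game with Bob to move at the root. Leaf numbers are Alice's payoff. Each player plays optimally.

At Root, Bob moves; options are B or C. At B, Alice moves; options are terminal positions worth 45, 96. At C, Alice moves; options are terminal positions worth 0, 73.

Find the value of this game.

B (Alice): max(45, 96) = 96
C (Alice): max(0, 73) = 73
Root (Bob): min(96, 73) = 73

73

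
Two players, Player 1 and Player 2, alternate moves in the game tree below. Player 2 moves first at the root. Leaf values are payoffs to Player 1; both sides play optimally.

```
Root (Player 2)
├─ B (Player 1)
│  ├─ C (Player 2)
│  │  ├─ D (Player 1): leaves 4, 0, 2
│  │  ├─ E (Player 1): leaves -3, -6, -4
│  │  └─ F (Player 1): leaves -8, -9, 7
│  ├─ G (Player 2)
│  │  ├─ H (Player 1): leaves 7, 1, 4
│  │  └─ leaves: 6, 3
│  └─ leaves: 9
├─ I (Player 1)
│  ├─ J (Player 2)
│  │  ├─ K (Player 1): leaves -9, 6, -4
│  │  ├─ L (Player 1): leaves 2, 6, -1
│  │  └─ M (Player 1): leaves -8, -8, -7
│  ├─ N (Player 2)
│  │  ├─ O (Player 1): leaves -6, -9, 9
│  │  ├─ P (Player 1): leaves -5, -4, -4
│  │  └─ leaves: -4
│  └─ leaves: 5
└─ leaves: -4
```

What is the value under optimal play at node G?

3

H: max(7, 1, 4) = 7
G: min(7, 6, 3) = 3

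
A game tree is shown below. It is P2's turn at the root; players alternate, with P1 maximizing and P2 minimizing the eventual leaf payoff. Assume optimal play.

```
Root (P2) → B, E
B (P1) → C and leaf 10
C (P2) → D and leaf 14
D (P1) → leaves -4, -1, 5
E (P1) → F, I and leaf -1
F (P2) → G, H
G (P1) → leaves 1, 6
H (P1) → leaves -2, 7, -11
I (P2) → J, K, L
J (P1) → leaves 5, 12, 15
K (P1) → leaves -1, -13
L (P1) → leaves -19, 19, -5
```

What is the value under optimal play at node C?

D: max(-4, -1, 5) = 5
C: min(5, 14) = 5

5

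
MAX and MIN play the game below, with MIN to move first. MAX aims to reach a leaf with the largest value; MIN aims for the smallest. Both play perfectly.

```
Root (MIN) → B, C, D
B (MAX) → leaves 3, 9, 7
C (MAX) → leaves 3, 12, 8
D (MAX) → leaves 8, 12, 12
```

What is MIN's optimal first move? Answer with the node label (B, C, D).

B

B (MAX): max(3, 9, 7) = 9
C (MAX): max(3, 12, 8) = 12
D (MAX): max(8, 12, 12) = 12
Root (MIN): min(9, 12, 12) = 9
MIN picks the child with the lowest value: B (value 9).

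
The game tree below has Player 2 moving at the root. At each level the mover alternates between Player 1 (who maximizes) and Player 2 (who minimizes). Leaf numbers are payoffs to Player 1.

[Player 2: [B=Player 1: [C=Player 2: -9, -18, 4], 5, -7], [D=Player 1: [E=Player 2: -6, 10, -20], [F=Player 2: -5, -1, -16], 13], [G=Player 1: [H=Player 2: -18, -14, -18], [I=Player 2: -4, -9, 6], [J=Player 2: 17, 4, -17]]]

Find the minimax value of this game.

C (Player 2): min(-9, -18, 4) = -18
B (Player 1): max(-18, 5, -7) = 5
E (Player 2): min(-6, 10, -20) = -20
F (Player 2): min(-5, -1, -16) = -16
D (Player 1): max(-20, -16, 13) = 13
H (Player 2): min(-18, -14, -18) = -18
I (Player 2): min(-4, -9, 6) = -9
J (Player 2): min(17, 4, -17) = -17
G (Player 1): max(-18, -9, -17) = -9
Root (Player 2): min(5, 13, -9) = -9

-9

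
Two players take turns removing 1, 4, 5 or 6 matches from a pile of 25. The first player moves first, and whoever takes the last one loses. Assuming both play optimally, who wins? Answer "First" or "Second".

First

Compute winning (W) and losing (L) positions by backward induction:
i:   0  1  2  3  4  5  6  7  8  9 10 11 12 13 14 15 16 17 18 19 20 21 22 23 24 25
     W  L  W  L  W  W  W  W  W  W  L  W  L  W  W  W  W  W  W  L  W  L  W  W  W  W
Position 25 is W, so the first player wins.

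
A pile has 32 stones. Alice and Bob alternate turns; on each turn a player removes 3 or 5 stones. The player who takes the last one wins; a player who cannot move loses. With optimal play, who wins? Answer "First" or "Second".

Positions where the player to move wins (W) vs loses (L):
i:   0  1  2  3  4  5  6  7  8  9 10 11 12 13 14 15 16 17 18 19 20 21 22 23 24 25 26 27 28 29 30 31 32
     L  L  L  W  W  W  W  W  L  L  L  W  W  W  W  W  L  L  L  W  W  W  W  W  L  L  L  W  W  W  W  W  L
Position 32 is L, so the second player wins.

Second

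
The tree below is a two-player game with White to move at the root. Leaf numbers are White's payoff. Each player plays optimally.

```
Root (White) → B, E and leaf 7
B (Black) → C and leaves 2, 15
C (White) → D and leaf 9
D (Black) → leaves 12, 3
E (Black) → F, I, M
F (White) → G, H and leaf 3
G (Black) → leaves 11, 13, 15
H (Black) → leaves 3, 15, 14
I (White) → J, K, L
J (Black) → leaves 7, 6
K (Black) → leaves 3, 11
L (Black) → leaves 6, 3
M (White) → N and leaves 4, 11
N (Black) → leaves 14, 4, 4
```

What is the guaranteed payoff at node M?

11

N: min(14, 4, 4) = 4
M: max(4, 4, 11) = 11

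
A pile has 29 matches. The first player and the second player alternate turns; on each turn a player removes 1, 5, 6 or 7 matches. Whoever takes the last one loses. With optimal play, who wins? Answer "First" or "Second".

Second

Compute winning (W) and losing (L) positions by backward induction:
i:   0  1  2  3  4  5  6  7  8  9 10 11 12 13 14 15 16 17 18 19 20 21 22 23 24 25 26 27 28 29
     W  L  W  L  W  L  W  W  W  W  W  W  W  L  W  L  W  L  W  W  W  W  W  W  W  L  W  L  W  L
Position 29 is L, so the second player wins.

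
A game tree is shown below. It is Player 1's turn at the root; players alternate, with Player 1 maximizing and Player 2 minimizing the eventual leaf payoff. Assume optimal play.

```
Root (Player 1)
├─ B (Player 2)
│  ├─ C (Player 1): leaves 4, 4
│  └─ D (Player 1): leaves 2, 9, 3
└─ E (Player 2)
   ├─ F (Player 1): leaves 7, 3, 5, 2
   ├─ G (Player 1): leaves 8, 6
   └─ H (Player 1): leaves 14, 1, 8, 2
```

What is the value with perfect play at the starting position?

C (Player 1): max(4, 4) = 4
D (Player 1): max(2, 9, 3) = 9
B (Player 2): min(4, 9) = 4
F (Player 1): max(7, 3, 5, 2) = 7
G (Player 1): max(8, 6) = 8
H (Player 1): max(14, 1, 8, 2) = 14
E (Player 2): min(7, 8, 14) = 7
Root (Player 1): max(4, 7) = 7

7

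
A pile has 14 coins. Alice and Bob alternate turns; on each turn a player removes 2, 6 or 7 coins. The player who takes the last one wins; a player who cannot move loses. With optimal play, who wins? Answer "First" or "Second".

Compute winning (W) and losing (L) positions by backward induction:
i:   0  1  2  3  4  5  6  7  8  9 10 11 12 13 14
     L  L  W  W  L  L  W  W  W  L  W  W  W  L  L
Position 14 is L, so the second player wins.

Second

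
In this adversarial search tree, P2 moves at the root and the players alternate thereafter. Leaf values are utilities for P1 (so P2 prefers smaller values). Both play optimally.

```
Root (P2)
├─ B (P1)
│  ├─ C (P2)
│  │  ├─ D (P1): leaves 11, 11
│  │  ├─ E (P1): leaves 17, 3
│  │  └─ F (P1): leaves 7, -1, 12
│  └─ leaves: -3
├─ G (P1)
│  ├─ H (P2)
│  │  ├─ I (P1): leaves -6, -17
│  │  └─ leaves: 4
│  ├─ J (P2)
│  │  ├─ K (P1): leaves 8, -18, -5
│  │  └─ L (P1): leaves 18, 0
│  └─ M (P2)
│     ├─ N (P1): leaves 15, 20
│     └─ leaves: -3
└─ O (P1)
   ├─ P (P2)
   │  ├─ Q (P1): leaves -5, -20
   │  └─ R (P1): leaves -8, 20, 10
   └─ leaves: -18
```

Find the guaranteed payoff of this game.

-5

D (P1): max(11, 11) = 11
E (P1): max(17, 3) = 17
F (P1): max(7, -1, 12) = 12
C (P2): min(11, 17, 12) = 11
B (P1): max(11, -3) = 11
I (P1): max(-6, -17) = -6
H (P2): min(-6, 4) = -6
K (P1): max(8, -18, -5) = 8
L (P1): max(18, 0) = 18
J (P2): min(8, 18) = 8
N (P1): max(15, 20) = 20
M (P2): min(20, -3) = -3
G (P1): max(-6, 8, -3) = 8
Q (P1): max(-5, -20) = -5
R (P1): max(-8, 20, 10) = 20
P (P2): min(-5, 20) = -5
O (P1): max(-5, -18) = -5
Root (P2): min(11, 8, -5) = -5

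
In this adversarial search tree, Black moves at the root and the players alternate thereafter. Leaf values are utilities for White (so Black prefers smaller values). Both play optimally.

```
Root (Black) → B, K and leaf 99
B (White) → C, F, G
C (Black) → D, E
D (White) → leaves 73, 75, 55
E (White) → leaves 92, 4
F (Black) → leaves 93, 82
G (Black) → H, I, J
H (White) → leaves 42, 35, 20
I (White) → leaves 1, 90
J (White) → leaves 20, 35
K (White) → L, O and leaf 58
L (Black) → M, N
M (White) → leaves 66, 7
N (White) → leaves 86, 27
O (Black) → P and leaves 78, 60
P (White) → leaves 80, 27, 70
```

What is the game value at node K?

66

M: max(66, 7) = 66
N: max(86, 27) = 86
L: min(66, 86) = 66
P: max(80, 27, 70) = 80
O: min(80, 78, 60) = 60
K: max(66, 60, 58) = 66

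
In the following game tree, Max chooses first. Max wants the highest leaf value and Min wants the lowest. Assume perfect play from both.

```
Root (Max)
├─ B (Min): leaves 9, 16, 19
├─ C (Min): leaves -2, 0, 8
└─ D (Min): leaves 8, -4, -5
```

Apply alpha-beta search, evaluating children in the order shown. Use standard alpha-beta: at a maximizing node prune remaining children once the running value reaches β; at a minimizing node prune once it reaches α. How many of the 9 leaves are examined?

B [α=-∞,β=+∞]: v=9
C [α=9,β=+∞]: v=-2 after child 1 ≤ α → α-cutoff, skip 2
D [α=9,β=+∞]: v=8 after child 1 ≤ α → α-cutoff, skip 2
Root [α=-∞,β=+∞]: v=9
Leaves evaluated: 5 of 9.

5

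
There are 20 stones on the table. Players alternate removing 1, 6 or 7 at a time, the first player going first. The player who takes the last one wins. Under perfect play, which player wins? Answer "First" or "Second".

First

i:   0  1  2  3  4  5  6  7  8  9 10 11 12 13 14 15 16 17 18 19 20
     L  W  L  W  L  W  W  W  W  W  W  W  L  W  L  W  L  W  W  W  W
Position 20 is W, so the first player wins.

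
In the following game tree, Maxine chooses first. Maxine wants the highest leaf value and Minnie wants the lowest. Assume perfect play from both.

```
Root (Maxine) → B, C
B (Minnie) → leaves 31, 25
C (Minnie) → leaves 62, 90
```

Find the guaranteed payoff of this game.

62

B (Minnie): min(31, 25) = 25
C (Minnie): min(62, 90) = 62
Root (Maxine): max(25, 62) = 62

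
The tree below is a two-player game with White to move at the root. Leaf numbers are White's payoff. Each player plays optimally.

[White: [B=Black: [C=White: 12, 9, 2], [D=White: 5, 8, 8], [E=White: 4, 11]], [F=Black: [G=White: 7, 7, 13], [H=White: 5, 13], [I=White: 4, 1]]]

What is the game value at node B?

8

C: max(12, 9, 2) = 12
D: max(5, 8, 8) = 8
E: max(4, 11) = 11
B: min(12, 8, 11) = 8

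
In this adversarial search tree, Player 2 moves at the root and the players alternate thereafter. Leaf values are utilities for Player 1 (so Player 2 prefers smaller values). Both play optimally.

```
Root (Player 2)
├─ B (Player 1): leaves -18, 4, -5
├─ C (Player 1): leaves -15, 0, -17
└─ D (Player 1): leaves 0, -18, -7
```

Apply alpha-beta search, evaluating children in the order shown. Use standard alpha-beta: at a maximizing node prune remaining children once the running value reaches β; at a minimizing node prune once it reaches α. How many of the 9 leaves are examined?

B [α=-∞,β=+∞]: v=4
C [α=-∞,β=4]: v=0
D [α=-∞,β=0]: v=0 after child 1 ≥ β → β-cutoff, skip 2
Root [α=-∞,β=+∞]: v=0
Leaves evaluated: 7 of 9.

7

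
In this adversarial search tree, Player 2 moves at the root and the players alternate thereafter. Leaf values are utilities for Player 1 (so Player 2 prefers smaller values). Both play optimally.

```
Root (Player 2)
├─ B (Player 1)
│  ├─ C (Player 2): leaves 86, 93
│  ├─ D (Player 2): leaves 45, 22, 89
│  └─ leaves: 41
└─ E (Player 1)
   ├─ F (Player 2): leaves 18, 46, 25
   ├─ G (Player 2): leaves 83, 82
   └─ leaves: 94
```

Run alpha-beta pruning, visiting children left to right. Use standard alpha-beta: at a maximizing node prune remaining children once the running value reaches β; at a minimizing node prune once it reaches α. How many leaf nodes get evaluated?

10

C [α=-∞,β=+∞]: v=86
D [α=86,β=+∞]: v=45 after child 1 ≤ α → α-cutoff, skip 2
B [α=-∞,β=+∞]: v=86
F [α=-∞,β=86]: v=18
G [α=18,β=86]: v=82
E [α=-∞,β=86]: v=94
Root [α=-∞,β=+∞]: v=86
Leaves evaluated: 10 of 12.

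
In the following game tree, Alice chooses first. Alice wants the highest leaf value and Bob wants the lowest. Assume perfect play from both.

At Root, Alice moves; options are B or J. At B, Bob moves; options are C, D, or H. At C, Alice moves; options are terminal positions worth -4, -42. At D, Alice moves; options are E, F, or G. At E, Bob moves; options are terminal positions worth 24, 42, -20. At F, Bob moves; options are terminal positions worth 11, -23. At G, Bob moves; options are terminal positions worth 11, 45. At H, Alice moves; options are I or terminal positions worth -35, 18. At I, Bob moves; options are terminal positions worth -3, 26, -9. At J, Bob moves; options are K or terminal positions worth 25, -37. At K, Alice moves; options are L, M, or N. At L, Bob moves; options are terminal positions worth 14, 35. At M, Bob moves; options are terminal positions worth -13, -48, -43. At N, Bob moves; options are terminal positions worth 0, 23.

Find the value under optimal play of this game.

-4

C (Alice): max(-4, -42) = -4
E (Bob): min(24, 42, -20) = -20
F (Bob): min(11, -23) = -23
G (Bob): min(11, 45) = 11
D (Alice): max(-20, -23, 11) = 11
I (Bob): min(-3, 26, -9) = -9
H (Alice): max(-9, -35, 18) = 18
B (Bob): min(-4, 11, 18) = -4
L (Bob): min(14, 35) = 14
M (Bob): min(-13, -48, -43) = -48
N (Bob): min(0, 23) = 0
K (Alice): max(14, -48, 0) = 14
J (Bob): min(14, 25, -37) = -37
Root (Alice): max(-4, -37) = -4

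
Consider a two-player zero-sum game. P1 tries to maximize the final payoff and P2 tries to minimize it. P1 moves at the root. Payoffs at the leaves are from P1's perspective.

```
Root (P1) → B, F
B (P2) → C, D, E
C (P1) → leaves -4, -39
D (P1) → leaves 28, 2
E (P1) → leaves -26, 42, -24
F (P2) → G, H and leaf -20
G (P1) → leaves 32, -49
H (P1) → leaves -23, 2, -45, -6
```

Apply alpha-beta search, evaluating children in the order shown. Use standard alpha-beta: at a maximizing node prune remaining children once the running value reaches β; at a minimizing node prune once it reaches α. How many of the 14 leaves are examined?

C [α=-∞,β=+∞]: v=-4
D [α=-∞,β=-4]: v=28 after child 1 ≥ β → β-cutoff, skip 1
E [α=-∞,β=-4]: v=42 after child 2 ≥ β → β-cutoff, skip 1
B [α=-∞,β=+∞]: v=-4
G [α=-4,β=+∞]: v=32
H [α=-4,β=32]: v=2
F [α=-4,β=+∞]: v=-20
Root [α=-∞,β=+∞]: v=-4
Leaves evaluated: 12 of 14.

12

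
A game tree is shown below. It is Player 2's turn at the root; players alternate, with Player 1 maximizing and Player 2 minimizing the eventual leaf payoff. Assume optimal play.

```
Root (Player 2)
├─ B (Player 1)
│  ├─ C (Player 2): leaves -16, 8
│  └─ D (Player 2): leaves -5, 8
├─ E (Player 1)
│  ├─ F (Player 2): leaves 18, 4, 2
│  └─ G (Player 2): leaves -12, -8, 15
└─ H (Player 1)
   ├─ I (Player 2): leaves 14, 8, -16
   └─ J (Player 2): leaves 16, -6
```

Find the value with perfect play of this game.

-6

C (Player 2): min(-16, 8) = -16
D (Player 2): min(-5, 8) = -5
B (Player 1): max(-16, -5) = -5
F (Player 2): min(18, 4, 2) = 2
G (Player 2): min(-12, -8, 15) = -12
E (Player 1): max(2, -12) = 2
I (Player 2): min(14, 8, -16) = -16
J (Player 2): min(16, -6) = -6
H (Player 1): max(-16, -6) = -6
Root (Player 2): min(-5, 2, -6) = -6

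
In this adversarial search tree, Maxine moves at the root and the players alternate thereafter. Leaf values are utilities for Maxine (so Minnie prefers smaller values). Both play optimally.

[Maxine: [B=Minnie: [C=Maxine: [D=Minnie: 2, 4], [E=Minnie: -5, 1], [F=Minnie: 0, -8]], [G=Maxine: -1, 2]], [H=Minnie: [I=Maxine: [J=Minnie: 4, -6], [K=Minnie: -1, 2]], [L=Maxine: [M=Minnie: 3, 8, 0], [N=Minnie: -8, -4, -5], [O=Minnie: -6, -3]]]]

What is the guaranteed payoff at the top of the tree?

2

D (Minnie): min(2, 4) = 2
E (Minnie): min(-5, 1) = -5
F (Minnie): min(0, -8) = -8
C (Maxine): max(2, -5, -8) = 2
G (Maxine): max(-1, 2) = 2
B (Minnie): min(2, 2) = 2
J (Minnie): min(4, -6) = -6
K (Minnie): min(-1, 2) = -1
I (Maxine): max(-6, -1) = -1
M (Minnie): min(3, 8, 0) = 0
N (Minnie): min(-8, -4, -5) = -8
O (Minnie): min(-6, -3) = -6
L (Maxine): max(0, -8, -6) = 0
H (Minnie): min(-1, 0) = -1
Root (Maxine): max(2, -1) = 2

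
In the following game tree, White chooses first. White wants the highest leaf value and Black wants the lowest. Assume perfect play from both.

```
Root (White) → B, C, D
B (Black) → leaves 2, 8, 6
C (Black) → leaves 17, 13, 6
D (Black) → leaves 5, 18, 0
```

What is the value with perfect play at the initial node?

6

B (Black): min(2, 8, 6) = 2
C (Black): min(17, 13, 6) = 6
D (Black): min(5, 18, 0) = 0
Root (White): max(2, 6, 0) = 6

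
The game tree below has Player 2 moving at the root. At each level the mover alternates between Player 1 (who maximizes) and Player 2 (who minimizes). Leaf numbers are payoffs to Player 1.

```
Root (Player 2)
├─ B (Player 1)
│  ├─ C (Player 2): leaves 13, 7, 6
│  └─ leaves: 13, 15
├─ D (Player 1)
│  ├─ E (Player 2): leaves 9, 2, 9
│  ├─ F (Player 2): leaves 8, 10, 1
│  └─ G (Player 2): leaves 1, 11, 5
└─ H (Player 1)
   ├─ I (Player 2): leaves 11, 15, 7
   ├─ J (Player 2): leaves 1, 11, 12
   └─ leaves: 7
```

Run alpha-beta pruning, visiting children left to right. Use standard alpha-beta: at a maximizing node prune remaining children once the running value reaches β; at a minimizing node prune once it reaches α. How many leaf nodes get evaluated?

C [α=-∞,β=+∞]: v=6
B [α=-∞,β=+∞]: v=15
E [α=-∞,β=15]: v=2
F [α=2,β=15]: v=1
G [α=2,β=15]: v=1 after child 1 ≤ α → α-cutoff, skip 2
D [α=-∞,β=15]: v=2
I [α=-∞,β=2]: v=7
H [α=-∞,β=2]: v=7 after child 1 ≥ β → β-cutoff, skip 2
Root [α=-∞,β=+∞]: v=2
Leaves evaluated: 15 of 21.

15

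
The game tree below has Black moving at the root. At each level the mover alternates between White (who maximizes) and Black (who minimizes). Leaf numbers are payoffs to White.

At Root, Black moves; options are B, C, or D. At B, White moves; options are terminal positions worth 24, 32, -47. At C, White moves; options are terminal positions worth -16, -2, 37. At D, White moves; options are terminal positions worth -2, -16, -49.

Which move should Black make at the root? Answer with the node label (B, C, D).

D

B (White): max(24, 32, -47) = 32
C (White): max(-16, -2, 37) = 37
D (White): max(-2, -16, -49) = -2
Root (Black): min(32, 37, -2) = -2
Black picks the child with the lowest value: D (value -2).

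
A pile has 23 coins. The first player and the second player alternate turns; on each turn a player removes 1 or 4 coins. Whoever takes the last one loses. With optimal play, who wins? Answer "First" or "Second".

Second

i:   0  1  2  3  4  5  6  7  8  9 10 11 12 13 14 15 16 17 18 19 20 21 22 23
     W  L  W  L  W  W  L  W  L  W  W  L  W  L  W  W  L  W  L  W  W  L  W  L
Position 23 is L, so the second player wins.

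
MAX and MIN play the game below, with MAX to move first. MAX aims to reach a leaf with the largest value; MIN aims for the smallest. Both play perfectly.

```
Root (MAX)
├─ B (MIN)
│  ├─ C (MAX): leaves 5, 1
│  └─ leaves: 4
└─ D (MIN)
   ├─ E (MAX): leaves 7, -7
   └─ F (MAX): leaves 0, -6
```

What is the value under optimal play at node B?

4

C: max(5, 1) = 5
B: min(5, 4) = 4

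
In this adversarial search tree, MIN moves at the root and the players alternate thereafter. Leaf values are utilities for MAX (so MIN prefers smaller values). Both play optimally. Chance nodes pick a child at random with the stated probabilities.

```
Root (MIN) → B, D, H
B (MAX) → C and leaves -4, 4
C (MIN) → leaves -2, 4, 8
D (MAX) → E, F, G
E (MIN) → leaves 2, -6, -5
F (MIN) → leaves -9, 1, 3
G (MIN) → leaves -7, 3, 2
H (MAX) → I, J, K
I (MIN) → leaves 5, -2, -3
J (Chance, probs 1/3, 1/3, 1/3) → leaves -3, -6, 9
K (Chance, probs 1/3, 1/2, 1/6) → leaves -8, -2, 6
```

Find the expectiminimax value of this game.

C (MIN): min(-2, 4, 8) = -2
B (MAX): max(-2, -4, 4) = 4
E (MIN): min(2, -6, -5) = -6
F (MIN): min(-9, 1, 3) = -9
G (MIN): min(-7, 3, 2) = -7
D (MAX): max(-6, -9, -7) = -6
I (MIN): min(5, -2, -3) = -3
J (Chance): 1/3·-3 + 1/3·-6 + 1/3·9 = 0
K (Chance): 1/3·-8 + 1/2·-2 + 1/6·6 = -2.67
H (MAX): max(-3, 0, -2.67) = 0
Root (MIN): min(4, -6, 0) = -6

-6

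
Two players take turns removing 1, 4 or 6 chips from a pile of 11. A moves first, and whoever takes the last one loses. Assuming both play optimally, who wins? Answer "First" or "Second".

Second

Mark each pile size as W (mover wins) or L (mover loses):
i:   0  1  2  3  4  5  6  7  8  9 10 11
     W  L  W  L  W  W  L  W  L  W  W  L
Position 11 is L, so the second player wins.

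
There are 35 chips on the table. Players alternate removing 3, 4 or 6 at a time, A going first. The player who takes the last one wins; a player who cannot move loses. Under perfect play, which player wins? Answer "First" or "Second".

First

W/L table (W = player to move can force a win):
i:   0  1  2  3  4  5  6  7  8  9 10 11 12 13 14 15 16 17 18 19 20 21 22 23 24 25 26 27 28 29 30 31 32 33 34 35
     L  L  L  W  W  W  W  W  W  L  L  L  W  W  W  W  W  W  L  L  L  W  W  W  W  W  W  L  L  L  W  W  W  W  W  W
Position 35 is W, so the first player wins.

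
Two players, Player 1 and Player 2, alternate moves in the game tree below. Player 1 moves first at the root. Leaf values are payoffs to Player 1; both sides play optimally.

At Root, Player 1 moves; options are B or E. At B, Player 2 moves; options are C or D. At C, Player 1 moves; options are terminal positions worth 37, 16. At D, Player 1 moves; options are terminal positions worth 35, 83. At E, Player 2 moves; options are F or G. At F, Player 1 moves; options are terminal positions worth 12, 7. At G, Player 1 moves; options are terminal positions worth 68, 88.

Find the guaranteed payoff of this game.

37

C (Player 1): max(37, 16) = 37
D (Player 1): max(35, 83) = 83
B (Player 2): min(37, 83) = 37
F (Player 1): max(12, 7) = 12
G (Player 1): max(68, 88) = 88
E (Player 2): min(12, 88) = 12
Root (Player 1): max(37, 12) = 37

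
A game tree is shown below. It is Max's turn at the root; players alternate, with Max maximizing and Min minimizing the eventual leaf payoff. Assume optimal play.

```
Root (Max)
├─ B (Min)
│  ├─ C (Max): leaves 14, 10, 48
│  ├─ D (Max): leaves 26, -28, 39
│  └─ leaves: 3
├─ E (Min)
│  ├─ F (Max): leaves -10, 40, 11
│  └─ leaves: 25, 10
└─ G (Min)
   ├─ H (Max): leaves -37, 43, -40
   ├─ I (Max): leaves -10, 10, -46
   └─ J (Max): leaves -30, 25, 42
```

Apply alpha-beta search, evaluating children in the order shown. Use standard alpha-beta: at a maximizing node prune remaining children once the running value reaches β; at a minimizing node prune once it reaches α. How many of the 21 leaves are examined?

18

C [α=-∞,β=+∞]: v=48
D [α=-∞,β=48]: v=39
B [α=-∞,β=+∞]: v=3
F [α=3,β=+∞]: v=40
E [α=3,β=+∞]: v=10
H [α=10,β=+∞]: v=43
I [α=10,β=43]: v=10
G [α=10,β=+∞]: v=10 after child 2 ≤ α → α-cutoff, skip 1
Root [α=-∞,β=+∞]: v=10
Leaves evaluated: 18 of 21.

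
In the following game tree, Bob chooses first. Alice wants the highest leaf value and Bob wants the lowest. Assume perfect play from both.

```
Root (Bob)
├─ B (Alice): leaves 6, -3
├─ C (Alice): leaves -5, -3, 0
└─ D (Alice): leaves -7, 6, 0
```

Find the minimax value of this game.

B (Alice): max(6, -3) = 6
C (Alice): max(-5, -3, 0) = 0
D (Alice): max(-7, 6, 0) = 6
Root (Bob): min(6, 0, 6) = 0

0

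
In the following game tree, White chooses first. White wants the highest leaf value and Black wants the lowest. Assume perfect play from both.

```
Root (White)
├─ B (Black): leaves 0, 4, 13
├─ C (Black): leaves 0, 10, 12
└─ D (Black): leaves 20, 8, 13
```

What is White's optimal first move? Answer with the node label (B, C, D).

D

B (Black): min(0, 4, 13) = 0
C (Black): min(0, 10, 12) = 0
D (Black): min(20, 8, 13) = 8
Root (White): max(0, 0, 8) = 8
White picks the child with the highest value: D (value 8).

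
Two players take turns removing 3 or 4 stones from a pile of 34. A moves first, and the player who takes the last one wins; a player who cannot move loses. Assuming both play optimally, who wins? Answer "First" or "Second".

First

Mark each pile size as W (mover wins) or L (mover loses):
i:   0  1  2  3  4  5  6  7  8  9 10 11 12 13 14 15 16 17 18 19 20 21 22 23 24 25 26 27 28 29 30 31 32 33 34
     L  L  L  W  W  W  W  L  L  L  W  W  W  W  L  L  L  W  W  W  W  L  L  L  W  W  W  W  L  L  L  W  W  W  W
Position 34 is W, so the first player wins.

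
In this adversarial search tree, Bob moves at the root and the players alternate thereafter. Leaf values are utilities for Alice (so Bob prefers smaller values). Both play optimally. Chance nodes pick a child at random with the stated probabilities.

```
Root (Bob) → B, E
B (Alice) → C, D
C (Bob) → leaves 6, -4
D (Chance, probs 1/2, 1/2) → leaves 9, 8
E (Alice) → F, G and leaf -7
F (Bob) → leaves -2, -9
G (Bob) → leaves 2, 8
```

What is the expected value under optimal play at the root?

C (Bob): min(6, -4) = -4
D (Chance): 1/2·9 + 1/2·8 = 8.5
B (Alice): max(-4, 8.5) = 8.5
F (Bob): min(-2, -9) = -9
G (Bob): min(2, 8) = 2
E (Alice): max(-9, 2, -7) = 2
Root (Bob): min(8.5, 2) = 2

2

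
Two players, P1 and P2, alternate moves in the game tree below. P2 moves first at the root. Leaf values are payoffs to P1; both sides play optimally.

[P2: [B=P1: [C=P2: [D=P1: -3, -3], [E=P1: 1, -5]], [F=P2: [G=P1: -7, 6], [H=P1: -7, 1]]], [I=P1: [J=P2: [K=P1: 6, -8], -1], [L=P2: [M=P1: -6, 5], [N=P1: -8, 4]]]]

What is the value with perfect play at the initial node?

1

D (P1): max(-3, -3) = -3
E (P1): max(1, -5) = 1
C (P2): min(-3, 1) = -3
G (P1): max(-7, 6) = 6
H (P1): max(-7, 1) = 1
F (P2): min(6, 1) = 1
B (P1): max(-3, 1) = 1
K (P1): max(6, -8) = 6
J (P2): min(6, -1) = -1
M (P1): max(-6, 5) = 5
N (P1): max(-8, 4) = 4
L (P2): min(5, 4) = 4
I (P1): max(-1, 4) = 4
Root (P2): min(1, 4) = 1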